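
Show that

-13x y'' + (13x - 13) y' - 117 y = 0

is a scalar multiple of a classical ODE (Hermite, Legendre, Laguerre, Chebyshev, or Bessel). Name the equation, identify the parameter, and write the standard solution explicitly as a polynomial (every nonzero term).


All three coefficients share the factor -13; dividing through by -13 gives  x y'' + (1 - x) y' + 9 y = 0.
This matches the Laguerre equation x y'' + (1 - x) y' + n y = 0 with n = 9; the polynomial solution is L_9(x).
With y = sum_k a_k x^k, matching x^k gives (k+1)k a_{k+1} + (k+1) a_{k+1} - k a_k + n a_k = 0, i.e. (k+1)^2 a_{k+1} = (k - n) a_k = (k - 9) a_k. The right side vanishes at k = 9, so the series terminates at degree 9.
Standard normalization L_n(0) = 1 gives a_0 = 1. Work upward with a_{k+1} = (k - 9) a_k / (k+1)^2:
  a_1 = (0 - 9)(1) / 1^2 = -9/1 = -9
  a_2 = (1 - 9)(-9) / 2^2 = 72/4 = 18
  a_3 = (2 - 9)(18) / 3^2 = -126/9 = -14
  a_4 = (3 - 9)(-14) / 4^2 = 84/16 = 21/4
  a_5 = (4 - 9)(21/4) / 5^2 = (-105/4)/25 = -21/20
  a_6 = (5 - 9)(-21/20) / 6^2 = (21/5)/36 = 7/60
  a_7 = (6 - 9)(7/60) / 7^2 = (-7/20)/49 = -1/140
  a_8 = (7 - 9)(-1/140) / 8^2 = (1/70)/64 = 1/4480
  a_9 = (8 - 9)(1/4480) / 9^2 = (-1/4480)/81 = -1/362880
Hence L_9(x) = -x^9/362880 + x^8/4480 - x^7/140 + 7 x^6/60 - 21 x^5/20 + 21 x^4/4 - 14 x^3 + 18 x^2 - 9 x + 1.

L_9(x); series = -x^9/362880 + x^8/4480 - x^7/140 + 7 x^6/60 - 21 x^5/20 + 21 x^4/4 - 14 x^3 + 18 x^2 - 9 x + 1


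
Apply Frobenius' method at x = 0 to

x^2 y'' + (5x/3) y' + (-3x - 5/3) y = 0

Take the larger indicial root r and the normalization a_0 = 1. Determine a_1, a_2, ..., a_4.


Write in Frobenius form y'' + (p(x)/x) y' + (q(x)/x^2) y = 0:
  p(x) = 5/3,  q(x) = -3x - 5/3.
Indicial equation: r(r-1) + (5/3) r + (-5/3) = 0 -> roots r_1 = 1, r_2 = -5/3.
Take r = r_1 = 1. Let y(x) = x^r sum_{n>=0} a_n x^n with a_0 = 1.
Substitute y = x^r sum a_n x^n and match x^{r+n}. The recurrence is
  D(n) a_n - 3 a_{n-1} = 0,  where D(n) = (r+n)(r+n-1) + (5/3)(r+n) + (-5/3).
  a_n = 3 / D(n) * a_{n-1}.
Since the indicial polynomial factors as (r - r_1)(r - r_2), D(n) = (r_1 + n - r_1)(r_1 + n - r_2) = n(n + 8/3).
Evaluating step by step (a_0 = 1):
  n = 1: D(1) = 1(1 + 8/3) = 11/3; numerator = 3(1) = 3; a_1 = (3)/(11/3) = 9/11
  n = 2: D(2) = 2(2 + 8/3) = 28/3; numerator = 3(9/11) = 27/11; a_2 = (27/11)/(28/3) = 81/308
  n = 3: D(3) = 3(3 + 8/3) = 17; numerator = 3(81/308) = 243/308; a_3 = (243/308)/(17) = 243/5236
  n = 4: D(4) = 4(4 + 8/3) = 80/3; numerator = 3(243/5236) = 729/5236; a_4 = (729/5236)/(80/3) = 2187/418880

r = 1; a_0 = 1; a_1 = 9/11; a_2 = 81/308; a_3 = 243/5236; a_4 = 2187/418880


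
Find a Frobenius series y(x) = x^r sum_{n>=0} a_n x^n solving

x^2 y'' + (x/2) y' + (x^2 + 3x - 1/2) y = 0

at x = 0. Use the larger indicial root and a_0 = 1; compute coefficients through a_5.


Write in Frobenius form y'' + (p(x)/x) y' + (q(x)/x^2) y = 0:
  p(x) = 1/2,  q(x) = x^2 + 3x - 1/2.
Indicial equation: r(r-1) + (1/2) r + (-1/2) = 0 -> roots r_1 = 1, r_2 = -1/2.
Take r = r_1 = 1. Let y(x) = x^r sum_{n>=0} a_n x^n with a_0 = 1.
Substitute y = x^r sum a_n x^n and match x^{r+n}. The recurrence is
  D(n) a_n + 3 a_{n-1} + 1 a_{n-2} = 0,  where D(n) = (r+n)(r+n-1) + (1/2)(r+n) + (-1/2).
  a_n = [-3 a_{n-1} - 1 a_{n-2}] / D(n).
Since the indicial polynomial factors as (r - r_1)(r - r_2), D(n) = (r_1 + n - r_1)(r_1 + n - r_2) = n(n + 3/2).
Evaluating step by step (a_0 = 1):
  n = 1: D(1) = 1(1 + 3/2) = 5/2; numerator = -3(1) = -3; a_1 = (-3)/(5/2) = -6/5
  n = 2: D(2) = 2(2 + 3/2) = 7; numerator = -3(-6/5) - 1(1) = 13/5; a_2 = (13/5)/(7) = 13/35
  n = 3: D(3) = 3(3 + 3/2) = 27/2; numerator = -3(13/35) - 1(-6/5) = 3/35; a_3 = (3/35)/(27/2) = 2/315
  n = 4: D(4) = 4(4 + 3/2) = 22; numerator = -3(2/315) - 1(13/35) = -41/105; a_4 = (-41/105)/(22) = -41/2310
  n = 5: D(5) = 5(5 + 3/2) = 65/2; numerator = -3(-41/2310) - 1(2/315) = 65/1386; a_5 = (65/1386)/(65/2) = 1/693

r = 1; a_0 = 1; a_1 = -6/5; a_2 = 13/35; a_3 = 2/315; a_4 = -41/2310; a_5 = 1/693


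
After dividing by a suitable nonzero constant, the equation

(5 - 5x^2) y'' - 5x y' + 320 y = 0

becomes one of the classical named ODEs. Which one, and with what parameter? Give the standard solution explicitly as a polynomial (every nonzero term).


All three coefficients share the factor 5; dividing through by 5 gives  (1 - x^2) y'' - x y' + 64 y = 0.
This matches the Chebyshev equation (1 - x^2) y'' - x y' + n^2 y = 0 (note the -x y' term, not -2x y') with n^2 = 64, so n = 8; the polynomial solution is T_8(x).
With y = sum_k a_k x^k, matching x^k gives (k+2)(k+1) a_{k+2} = (k^2 - n^2) a_k = (k - 8)(k + 8) a_k. The right side vanishes at k = 8, so the series with the parity of 8 terminates at degree 8.
Standard normalization: leading coefficient of T_n is 2^(n-1), so a_8 = 2^7 = 128. Work downward with a_k = (k+1)(k+2) a_{k+2} / ((k - 8)(k + 8)):
  a_6 = (7)(8)(128) / ((6 - 8)(6 + 8)) = 7168/(-28) = -256
  a_4 = (5)(6)(-256) / ((4 - 8)(4 + 8)) = -7680/(-48) = 160
  a_2 = (3)(4)(160) / ((2 - 8)(2 + 8)) = 1920/(-60) = -32
  a_0 = (1)(2)(-32) / ((0 - 8)(0 + 8)) = -64/(-64) = 1
Hence T_8(x) = 128 x^8 - 256 x^6 + 160 x^4 - 32 x^2 + 1.

T_8(x); series = 128 x^8 - 256 x^6 + 160 x^4 - 32 x^2 + 1


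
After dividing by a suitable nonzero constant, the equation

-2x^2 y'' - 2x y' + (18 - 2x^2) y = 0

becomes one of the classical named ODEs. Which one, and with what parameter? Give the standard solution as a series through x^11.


All three coefficients share the factor -2; dividing through by -2 gives  x^2 y'' + x y' + (x^2 - 9) y = 0.
This matches the Bessel equation x^2 y'' + x y' + (x^2 - nu^2) y = 0 with nu^2 = 9, so nu = 3; the solution bounded at x = 0 is J_3(x).
Frobenius at x = 0: indicial roots ±nu; for r = nu the recurrence k(k + 2nu) c_k = -c_{k-2} gives the standard series J_nu(x) = sum_{k>=0} (-1)^k / (k! (k+nu)!) (x/2)^(2k+nu). Evaluate the first 5 terms:
  k = 0: (-1)^0 / (0! * 3! * 2^3) x^3 = 1/(1*6*8) x^3 = (1/48) x^3
  k = 1: (-1)^1 / (1! * 4! * 2^5) x^5 = -1/(1*24*32) x^5 = (-1/768) x^5
  k = 2: (-1)^2 / (2! * 5! * 2^7) x^7 = 1/(2*120*128) x^7 = (1/30720) x^7
  k = 3: (-1)^3 / (3! * 6! * 2^9) x^9 = -1/(6*720*512) x^9 = (-1/2211840) x^9
  k = 4: (-1)^4 / (4! * 7! * 2^11) x^11 = 1/(24*5040*2048) x^11 = (1/247726080) x^11
Hence J_3(x) = x^11/247726080 - x^9/2211840 + x^7/30720 - x^5/768 + x^3/48 + ....

J_3(x); series = x^11/247726080 - x^9/2211840 + x^7/30720 - x^5/768 + x^3/48


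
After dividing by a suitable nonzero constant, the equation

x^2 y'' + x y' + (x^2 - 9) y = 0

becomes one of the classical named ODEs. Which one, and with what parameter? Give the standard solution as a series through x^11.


The equation is already in a standard form:  x^2 y'' + x y' + (x^2 - 9) y = 0.
This matches the Bessel equation x^2 y'' + x y' + (x^2 - nu^2) y = 0 with nu^2 = 9, so nu = 3; the solution bounded at x = 0 is J_3(x).
Frobenius at x = 0: indicial roots ±nu; for r = nu the recurrence k(k + 2nu) c_k = -c_{k-2} gives the standard series J_nu(x) = sum_{k>=0} (-1)^k / (k! (k+nu)!) (x/2)^(2k+nu). Evaluate the first 5 terms:
  k = 0: (-1)^0 / (0! * 3! * 2^3) x^3 = 1/(1*6*8) x^3 = (1/48) x^3
  k = 1: (-1)^1 / (1! * 4! * 2^5) x^5 = -1/(1*24*32) x^5 = (-1/768) x^5
  k = 2: (-1)^2 / (2! * 5! * 2^7) x^7 = 1/(2*120*128) x^7 = (1/30720) x^7
  k = 3: (-1)^3 / (3! * 6! * 2^9) x^9 = -1/(6*720*512) x^9 = (-1/2211840) x^9
  k = 4: (-1)^4 / (4! * 7! * 2^11) x^11 = 1/(24*5040*2048) x^11 = (1/247726080) x^11
Hence J_3(x) = x^11/247726080 - x^9/2211840 + x^7/30720 - x^5/768 + x^3/48 + ....

J_3(x); series = x^11/247726080 - x^9/2211840 + x^7/30720 - x^5/768 + x^3/48


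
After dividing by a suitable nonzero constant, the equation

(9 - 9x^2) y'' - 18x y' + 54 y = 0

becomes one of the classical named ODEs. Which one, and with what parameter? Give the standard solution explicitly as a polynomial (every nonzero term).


All three coefficients share the factor 9; dividing through by 9 gives  (1 - x^2) y'' - 2x y' + 6 y = 0.
This matches the Legendre equation (1 - x^2) y'' - 2x y' + n(n+1) y = 0 (note the -2x y' term) with n(n+1) = 6, so n = 2; the polynomial solution is P_2(x).
With y = sum_k a_k x^k, matching x^k gives (k+2)(k+1) a_{k+2} = [k(k+1) - n(n+1)] a_k = (k - 2)(k + 3) a_k. The right side vanishes at k = 2, so the series with the parity of 2 terminates at degree 2.
Standard normalization (P_n(1) = 1): leading coefficient (2n)!/(2^n (n!)^2) = 24/(4*4) = 3/2, so a_2 = 3/2. Work downward with a_k = (k+1)(k+2) a_{k+2} / ((k - 2)(k + 3)):
  a_0 = (1)(2)(3/2) / ((0 - 2)(0 + 3)) = 3/(-6) = -1/2
Hence P_2(x) = 3 x^2/2 - 1/2.

P_2(x); series = 3 x^2/2 - 1/2


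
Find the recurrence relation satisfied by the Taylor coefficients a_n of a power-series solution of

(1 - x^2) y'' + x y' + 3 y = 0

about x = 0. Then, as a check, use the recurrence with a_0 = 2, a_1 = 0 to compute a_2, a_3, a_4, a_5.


Substitute y = sum_n a_n x^n.
(1 - 1 x^2) y'' contributes (n+2)(n+1) a_{n+2} - n(n-1) a_n at x^n.
x y'(x) contributes n a_n at x^n.
3 y(x) contributes 3 a_n at x^n.
Matching x^n: (n+2)(n+1) a_{n+2} + (-n(n-1) + n + 3) a_n = 0.
Thus a_{n+2} = (n(n-1) - n - 3) / ((n+1)(n+2)) * a_n.

Check with a_0 = 2, a_1 = 0 (apply the recurrence for n = 0, 1, 2, 3): a_0 = 2, a_1 = 0, a_2 = -3, a_3 = 0, a_4 = 3/4, a_5 = 0.

a_(n+2) = (n(n-1) - n - 3) / ((n+1)(n+2)) * a_n; check: a_0 = 2, a_1 = 0, a_2 = -3, a_3 = 0, a_4 = 3/4, a_5 = 0


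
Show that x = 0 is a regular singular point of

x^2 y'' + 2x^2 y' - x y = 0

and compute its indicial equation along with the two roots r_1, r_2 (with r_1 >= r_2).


Divide by x^2 to reach normal form y'' + P_1(x) y' + P_2(x) y = 0 with P_1(x) = 2 and P_2(x) = -1/x.
x = 0 is a singular point because the y-coefficient -1/x has a pole at x = 0.
It is a regular singular point because x P_1(x) = p(x) = 2x and x^2 P_2(x) = q(x) = -x are polynomials, hence analytic at x = 0.
p(0) = 0,  q(0) = 0.
Indicial equation: r(r-1) + p(0) r + q(0) = 0, i.e. r^2 + (p(0) - 1) r + q(0) = 0, i.e. r^2 - 1 r = 0.
Discriminant: (-1)^2 - 4(0) = 1, so r = (1 ± 1)/2.
Solving: r_1 = 1, r_2 = 0.

indicial: r^2 - 1 r = 0; roots r_1 = 1, r_2 = 0


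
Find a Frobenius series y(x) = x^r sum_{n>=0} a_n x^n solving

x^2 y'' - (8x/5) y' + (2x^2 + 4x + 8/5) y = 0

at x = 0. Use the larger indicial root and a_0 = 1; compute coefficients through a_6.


Write in Frobenius form y'' + (p(x)/x) y' + (q(x)/x^2) y = 0:
  p(x) = -8/5,  q(x) = 2x^2 + 4x + 8/5.
Indicial equation: r(r-1) + (-8/5) r + (8/5) = 0 -> roots r_1 = 8/5, r_2 = 1.
Take r = r_1 = 8/5. Let y(x) = x^r sum_{n>=0} a_n x^n with a_0 = 1.
Substitute y = x^r sum a_n x^n and match x^{r+n}. The recurrence is
  D(n) a_n + 4 a_{n-1} + 2 a_{n-2} = 0,  where D(n) = (r+n)(r+n-1) + (-8/5)(r+n) + (8/5).
  a_n = [-4 a_{n-1} - 2 a_{n-2}] / D(n).
Since the indicial polynomial factors as (r - r_1)(r - r_2), D(n) = (r_1 + n - r_1)(r_1 + n - r_2) = n(n + 3/5).
Evaluating step by step (a_0 = 1):
  n = 1: D(1) = 1(1 + 3/5) = 8/5; numerator = -4(1) = -4; a_1 = (-4)/(8/5) = -5/2
  n = 2: D(2) = 2(2 + 3/5) = 26/5; numerator = -4(-5/2) - 2(1) = 8; a_2 = (8)/(26/5) = 20/13
  n = 3: D(3) = 3(3 + 3/5) = 54/5; numerator = -4(20/13) - 2(-5/2) = -15/13; a_3 = (-15/13)/(54/5) = -25/234
  n = 4: D(4) = 4(4 + 3/5) = 92/5; numerator = -4(-25/234) - 2(20/13) = -310/117; a_4 = (-310/117)/(92/5) = -775/5382
  n = 5: D(5) = 5(5 + 3/5) = 28; numerator = -4(-775/5382) - 2(-25/234) = 2125/2691; a_5 = (2125/2691)/(28) = 2125/75348
  n = 6: D(6) = 6(6 + 3/5) = 198/5; numerator = -4(2125/75348) - 2(-775/5382) = 1100/6279; a_6 = (1100/6279)/(198/5) = 250/56511

r = 8/5; a_0 = 1; a_1 = -5/2; a_2 = 20/13; a_3 = -25/234; a_4 = -775/5382; a_5 = 2125/75348; a_6 = 250/56511


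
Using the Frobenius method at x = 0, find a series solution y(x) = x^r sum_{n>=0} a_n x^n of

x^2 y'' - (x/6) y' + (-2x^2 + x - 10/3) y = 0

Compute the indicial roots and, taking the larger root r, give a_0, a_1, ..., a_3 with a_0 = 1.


Write in Frobenius form y'' + (p(x)/x) y' + (q(x)/x^2) y = 0:
  p(x) = -1/6,  q(x) = -2x^2 + x - 10/3.
Indicial equation: r(r-1) + (-1/6) r + (-10/3) = 0 -> roots r_1 = 5/2, r_2 = -4/3.
Take r = r_1 = 5/2. Let y(x) = x^r sum_{n>=0} a_n x^n with a_0 = 1.
Substitute y = x^r sum a_n x^n and match x^{r+n}. The recurrence is
  D(n) a_n + 1 a_{n-1} - 2 a_{n-2} = 0,  where D(n) = (r+n)(r+n-1) + (-1/6)(r+n) + (-10/3).
  a_n = [-1 a_{n-1} + 2 a_{n-2}] / D(n).
Since the indicial polynomial factors as (r - r_1)(r - r_2), D(n) = (r_1 + n - r_1)(r_1 + n - r_2) = n(n + 23/6).
Evaluating step by step (a_0 = 1):
  n = 1: D(1) = 1(1 + 23/6) = 29/6; numerator = -1(1) = -1; a_1 = (-1)/(29/6) = -6/29
  n = 2: D(2) = 2(2 + 23/6) = 35/3; numerator = -1(-6/29) + 2(1) = 64/29; a_2 = (64/29)/(35/3) = 192/1015
  n = 3: D(3) = 3(3 + 23/6) = 41/2; numerator = -1(192/1015) + 2(-6/29) = -612/1015; a_3 = (-612/1015)/(41/2) = -1224/41615

r = 5/2; a_0 = 1; a_1 = -6/29; a_2 = 192/1015; a_3 = -1224/41615


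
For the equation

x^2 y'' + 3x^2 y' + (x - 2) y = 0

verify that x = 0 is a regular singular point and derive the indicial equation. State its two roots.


Divide by x^2 to reach normal form y'' + P_1(x) y' + P_2(x) y = 0 with P_1(x) = 3 and P_2(x) = 1/x - 2/x^2.
x = 0 is a singular point because the y-coefficient 1/x - 2/x^2 has a pole at x = 0.
It is a regular singular point because x P_1(x) = p(x) = 3x and x^2 P_2(x) = q(x) = x - 2 are polynomials, hence analytic at x = 0.
p(0) = 0,  q(0) = -2.
Indicial equation: r(r-1) + p(0) r + q(0) = 0, i.e. r^2 + (p(0) - 1) r + q(0) = 0, i.e. r^2 - 1 r - 2 = 0.
Discriminant: (-1)^2 - 4(-2) = 9, so r = (1 ± 3)/2.
Solving: r_1 = 2, r_2 = -1.

indicial: r^2 - 1 r - 2 = 0; roots r_1 = 2, r_2 = -1


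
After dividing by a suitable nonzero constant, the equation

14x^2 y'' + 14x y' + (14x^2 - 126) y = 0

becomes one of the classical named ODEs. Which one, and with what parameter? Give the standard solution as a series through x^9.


All three coefficients share the factor 14; dividing through by 14 gives  x^2 y'' + x y' + (x^2 - 9) y = 0.
This matches the Bessel equation x^2 y'' + x y' + (x^2 - nu^2) y = 0 with nu^2 = 9, so nu = 3; the solution bounded at x = 0 is J_3(x).
Frobenius at x = 0: indicial roots ±nu; for r = nu the recurrence k(k + 2nu) c_k = -c_{k-2} gives the standard series J_nu(x) = sum_{k>=0} (-1)^k / (k! (k+nu)!) (x/2)^(2k+nu). Evaluate the first 4 terms:
  k = 0: (-1)^0 / (0! * 3! * 2^3) x^3 = 1/(1*6*8) x^3 = (1/48) x^3
  k = 1: (-1)^1 / (1! * 4! * 2^5) x^5 = -1/(1*24*32) x^5 = (-1/768) x^5
  k = 2: (-1)^2 / (2! * 5! * 2^7) x^7 = 1/(2*120*128) x^7 = (1/30720) x^7
  k = 3: (-1)^3 / (3! * 6! * 2^9) x^9 = -1/(6*720*512) x^9 = (-1/2211840) x^9
Hence J_3(x) = -x^9/2211840 + x^7/30720 - x^5/768 + x^3/48 + ....

J_3(x); series = -x^9/2211840 + x^7/30720 - x^5/768 + x^3/48


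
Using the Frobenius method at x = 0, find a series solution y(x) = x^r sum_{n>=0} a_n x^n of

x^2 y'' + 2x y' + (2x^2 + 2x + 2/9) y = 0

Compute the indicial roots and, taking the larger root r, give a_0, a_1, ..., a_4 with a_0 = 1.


Write in Frobenius form y'' + (p(x)/x) y' + (q(x)/x^2) y = 0:
  p(x) = 2,  q(x) = 2x^2 + 2x + 2/9.
Indicial equation: r(r-1) + (2) r + (2/9) = 0 -> roots r_1 = -1/3, r_2 = -2/3.
Take r = r_1 = -1/3. Let y(x) = x^r sum_{n>=0} a_n x^n with a_0 = 1.
Substitute y = x^r sum a_n x^n and match x^{r+n}. The recurrence is
  D(n) a_n + 2 a_{n-1} + 2 a_{n-2} = 0,  where D(n) = (r+n)(r+n-1) + (2)(r+n) + (2/9).
  a_n = [-2 a_{n-1} - 2 a_{n-2}] / D(n).
Since the indicial polynomial factors as (r - r_1)(r - r_2), D(n) = (r_1 + n - r_1)(r_1 + n - r_2) = n(n + 1/3).
Evaluating step by step (a_0 = 1):
  n = 1: D(1) = 1(1 + 1/3) = 4/3; numerator = -2(1) = -2; a_1 = (-2)/(4/3) = -3/2
  n = 2: D(2) = 2(2 + 1/3) = 14/3; numerator = -2(-3/2) - 2(1) = 1; a_2 = (1)/(14/3) = 3/14
  n = 3: D(3) = 3(3 + 1/3) = 10; numerator = -2(3/14) - 2(-3/2) = 18/7; a_3 = (18/7)/(10) = 9/35
  n = 4: D(4) = 4(4 + 1/3) = 52/3; numerator = -2(9/35) - 2(3/14) = -33/35; a_4 = (-33/35)/(52/3) = -99/1820

r = -1/3; a_0 = 1; a_1 = -3/2; a_2 = 3/14; a_3 = 9/35; a_4 = -99/1820


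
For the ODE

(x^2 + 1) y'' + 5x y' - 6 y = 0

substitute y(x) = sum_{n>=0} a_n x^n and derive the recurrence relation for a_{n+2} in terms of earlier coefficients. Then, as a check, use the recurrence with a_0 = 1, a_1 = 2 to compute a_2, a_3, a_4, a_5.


Substitute y = sum_n a_n x^n.
(1 + 1 x^2) y'' contributes (n+2)(n+1) a_{n+2} + n(n-1) a_n at x^n.
5 x y'(x) contributes 5 n a_n at x^n.
-6 y(x) contributes -6 a_n at x^n.
Matching x^n: (n+2)(n+1) a_{n+2} + (n(n-1) + 5 n - 6) a_n = 0.
Thus a_{n+2} = (-n(n-1) - 5 n + 6) / ((n+1)(n+2)) * a_n.

Check with a_0 = 1, a_1 = 2 (apply the recurrence for n = 0, 1, 2, 3): a_0 = 1, a_1 = 2, a_2 = 3, a_3 = 1/3, a_4 = -3/2, a_5 = -1/4.

a_(n+2) = (-n(n-1) - 5 n + 6) / ((n+1)(n+2)) * a_n; check: a_0 = 1, a_1 = 2, a_2 = 3, a_3 = 1/3, a_4 = -3/2, a_5 = -1/4


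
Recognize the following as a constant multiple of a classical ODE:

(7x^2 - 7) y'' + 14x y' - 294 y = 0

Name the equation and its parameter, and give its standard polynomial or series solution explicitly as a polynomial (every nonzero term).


All three coefficients share the factor -7; dividing through by -7 gives  (1 - x^2) y'' - 2x y' + 42 y = 0.
This matches the Legendre equation (1 - x^2) y'' - 2x y' + n(n+1) y = 0 (note the -2x y' term) with n(n+1) = 42, so n = 6; the polynomial solution is P_6(x).
With y = sum_k a_k x^k, matching x^k gives (k+2)(k+1) a_{k+2} = [k(k+1) - n(n+1)] a_k = (k - 6)(k + 7) a_k. The right side vanishes at k = 6, so the series with the parity of 6 terminates at degree 6.
Standard normalization (P_n(1) = 1): leading coefficient (2n)!/(2^n (n!)^2) = 479001600/(64*518400) = 231/16, so a_6 = 231/16. Work downward with a_k = (k+1)(k+2) a_{k+2} / ((k - 6)(k + 7)):
  a_4 = (5)(6)(231/16) / ((4 - 6)(4 + 7)) = (3465/8)/(-22) = -315/16
  a_2 = (3)(4)(-315/16) / ((2 - 6)(2 + 7)) = (-945/4)/(-36) = 105/16
  a_0 = (1)(2)(105/16) / ((0 - 6)(0 + 7)) = (105/8)/(-42) = -5/16
Hence P_6(x) = 231 x^6/16 - 315 x^4/16 + 105 x^2/16 - 5/16.

P_6(x); series = 231 x^6/16 - 315 x^4/16 + 105 x^2/16 - 5/16


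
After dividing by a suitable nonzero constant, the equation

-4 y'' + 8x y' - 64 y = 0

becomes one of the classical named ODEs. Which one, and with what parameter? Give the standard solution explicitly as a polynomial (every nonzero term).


All three coefficients share the factor -4; dividing through by -4 gives  y'' - 2x y' + 16 y = 0.
This matches the Hermite equation y'' - 2x y' + 2n y = 0 with 2n = 16, so n = 8; the polynomial solution is H_8(x).
With y = sum_k a_k x^k, matching x^k gives (k+2)(k+1) a_{k+2} = 2(k - n) a_k = 2(k - 8) a_k. The right side vanishes at k = 8, so the series with the parity of 8 terminates at degree 8.
Standard normalization: leading coefficient of H_n is 2^n, so a_8 = 2^8 = 256. Work downward with a_k = (k+1)(k+2) a_{k+2} / (2(k - n)):
  a_6 = (7)(8)(256) / (2(6 - 8)) = 14336/(-4) = -3584
  a_4 = (5)(6)(-3584) / (2(4 - 8)) = -107520/(-8) = 13440
  a_2 = (3)(4)(13440) / (2(2 - 8)) = 161280/(-12) = -13440
  a_0 = (1)(2)(-13440) / (2(0 - 8)) = -26880/(-16) = 1680
Hence H_8(x) = 256 x^8 - 3584 x^6 + 13440 x^4 - 13440 x^2 + 1680.

H_8(x); series = 256 x^8 - 3584 x^6 + 13440 x^4 - 13440 x^2 + 1680


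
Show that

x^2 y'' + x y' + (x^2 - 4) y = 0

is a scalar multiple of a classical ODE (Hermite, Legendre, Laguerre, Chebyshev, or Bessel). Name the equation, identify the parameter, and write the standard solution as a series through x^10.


The equation is already in a standard form:  x^2 y'' + x y' + (x^2 - 4) y = 0.
This matches the Bessel equation x^2 y'' + x y' + (x^2 - nu^2) y = 0 with nu^2 = 4, so nu = 2; the solution bounded at x = 0 is J_2(x).
Frobenius at x = 0: indicial roots ±nu; for r = nu the recurrence k(k + 2nu) c_k = -c_{k-2} gives the standard series J_nu(x) = sum_{k>=0} (-1)^k / (k! (k+nu)!) (x/2)^(2k+nu). Evaluate the first 5 terms:
  k = 0: (-1)^0 / (0! * 2! * 2^2) x^2 = 1/(1*2*4) x^2 = (1/8) x^2
  k = 1: (-1)^1 / (1! * 3! * 2^4) x^4 = -1/(1*6*16) x^4 = (-1/96) x^4
  k = 2: (-1)^2 / (2! * 4! * 2^6) x^6 = 1/(2*24*64) x^6 = (1/3072) x^6
  k = 3: (-1)^3 / (3! * 5! * 2^8) x^8 = -1/(6*120*256) x^8 = (-1/184320) x^8
  k = 4: (-1)^4 / (4! * 6! * 2^10) x^10 = 1/(24*720*1024) x^10 = (1/17694720) x^10
Hence J_2(x) = x^10/17694720 - x^8/184320 + x^6/3072 - x^4/96 + x^2/8 + ....

J_2(x); series = x^10/17694720 - x^8/184320 + x^6/3072 - x^4/96 + x^2/8


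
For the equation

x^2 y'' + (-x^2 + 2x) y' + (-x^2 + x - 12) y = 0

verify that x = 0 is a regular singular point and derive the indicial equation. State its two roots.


Divide by x^2 to reach normal form y'' + P_1(x) y' + P_2(x) y = 0 with P_1(x) = -1 + 2/x and P_2(x) = -1 + 1/x - 12/x^2.
x = 0 is a singular point because the y'-coefficient -1 + 2/x has a pole at x = 0 and the y-coefficient -1 + 1/x - 12/x^2 has a pole at x = 0.
It is a regular singular point because x P_1(x) = p(x) = 2 - x and x^2 P_2(x) = q(x) = -x^2 + x - 12 are polynomials, hence analytic at x = 0.
p(0) = 2,  q(0) = -12.
Indicial equation: r(r-1) + p(0) r + q(0) = 0, i.e. r^2 + (p(0) - 1) r + q(0) = 0, i.e. r^2 + 1 r - 12 = 0.
Discriminant: (1)^2 - 4(-12) = 49, so r = (-1 ± 7)/2.
Solving: r_1 = 3, r_2 = -4.

indicial: r^2 + 1 r - 12 = 0; roots r_1 = 3, r_2 = -4


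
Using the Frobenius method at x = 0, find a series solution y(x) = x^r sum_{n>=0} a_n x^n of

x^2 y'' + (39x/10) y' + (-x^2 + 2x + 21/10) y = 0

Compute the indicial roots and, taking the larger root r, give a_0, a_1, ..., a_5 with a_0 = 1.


Write in Frobenius form y'' + (p(x)/x) y' + (q(x)/x^2) y = 0:
  p(x) = 39/10,  q(x) = -x^2 + 2x + 21/10.
Indicial equation: r(r-1) + (39/10) r + (21/10) = 0 -> roots r_1 = -7/5, r_2 = -3/2.
Take r = r_1 = -7/5. Let y(x) = x^r sum_{n>=0} a_n x^n with a_0 = 1.
Substitute y = x^r sum a_n x^n and match x^{r+n}. The recurrence is
  D(n) a_n + 2 a_{n-1} - 1 a_{n-2} = 0,  where D(n) = (r+n)(r+n-1) + (39/10)(r+n) + (21/10).
  a_n = [-2 a_{n-1} + 1 a_{n-2}] / D(n).
Since the indicial polynomial factors as (r - r_1)(r - r_2), D(n) = (r_1 + n - r_1)(r_1 + n - r_2) = n(n + 1/10).
Evaluating step by step (a_0 = 1):
  n = 1: D(1) = 1(1 + 1/10) = 11/10; numerator = -2(1) = -2; a_1 = (-2)/(11/10) = -20/11
  n = 2: D(2) = 2(2 + 1/10) = 21/5; numerator = -2(-20/11) + 1(1) = 51/11; a_2 = (51/11)/(21/5) = 85/77
  n = 3: D(3) = 3(3 + 1/10) = 93/10; numerator = -2(85/77) + 1(-20/11) = -310/77; a_3 = (-310/77)/(93/10) = -100/231
  n = 4: D(4) = 4(4 + 1/10) = 82/5; numerator = -2(-100/231) + 1(85/77) = 65/33; a_4 = (65/33)/(82/5) = 325/2706
  n = 5: D(5) = 5(5 + 1/10) = 51/2; numerator = -2(325/2706) + 1(-100/231) = -2125/3157; a_5 = (-2125/3157)/(51/2) = -250/9471

r = -7/5; a_0 = 1; a_1 = -20/11; a_2 = 85/77; a_3 = -100/231; a_4 = 325/2706; a_5 = -250/9471


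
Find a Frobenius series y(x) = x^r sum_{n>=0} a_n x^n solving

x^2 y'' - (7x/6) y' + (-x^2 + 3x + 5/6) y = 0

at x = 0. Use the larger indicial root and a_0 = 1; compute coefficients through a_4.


Write in Frobenius form y'' + (p(x)/x) y' + (q(x)/x^2) y = 0:
  p(x) = -7/6,  q(x) = -x^2 + 3x + 5/6.
Indicial equation: r(r-1) + (-7/6) r + (5/6) = 0 -> roots r_1 = 5/3, r_2 = 1/2.
Take r = r_1 = 5/3. Let y(x) = x^r sum_{n>=0} a_n x^n with a_0 = 1.
Substitute y = x^r sum a_n x^n and match x^{r+n}. The recurrence is
  D(n) a_n + 3 a_{n-1} - 1 a_{n-2} = 0,  where D(n) = (r+n)(r+n-1) + (-7/6)(r+n) + (5/6).
  a_n = [-3 a_{n-1} + 1 a_{n-2}] / D(n).
Since the indicial polynomial factors as (r - r_1)(r - r_2), D(n) = (r_1 + n - r_1)(r_1 + n - r_2) = n(n + 7/6).
Evaluating step by step (a_0 = 1):
  n = 1: D(1) = 1(1 + 7/6) = 13/6; numerator = -3(1) = -3; a_1 = (-3)/(13/6) = -18/13
  n = 2: D(2) = 2(2 + 7/6) = 19/3; numerator = -3(-18/13) + 1(1) = 67/13; a_2 = (67/13)/(19/3) = 201/247
  n = 3: D(3) = 3(3 + 7/6) = 25/2; numerator = -3(201/247) + 1(-18/13) = -945/247; a_3 = (-945/247)/(25/2) = -378/1235
  n = 4: D(4) = 4(4 + 7/6) = 62/3; numerator = -3(-378/1235) + 1(201/247) = 2139/1235; a_4 = (2139/1235)/(62/3) = 207/2470

r = 5/3; a_0 = 1; a_1 = -18/13; a_2 = 201/247; a_3 = -378/1235; a_4 = 207/2470


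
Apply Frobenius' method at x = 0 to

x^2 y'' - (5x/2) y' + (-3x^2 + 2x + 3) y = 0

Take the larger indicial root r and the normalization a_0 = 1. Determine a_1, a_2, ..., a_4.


Write in Frobenius form y'' + (p(x)/x) y' + (q(x)/x^2) y = 0:
  p(x) = -5/2,  q(x) = -3x^2 + 2x + 3.
Indicial equation: r(r-1) + (-5/2) r + (3) = 0 -> roots r_1 = 2, r_2 = 3/2.
Take r = r_1 = 2. Let y(x) = x^r sum_{n>=0} a_n x^n with a_0 = 1.
Substitute y = x^r sum a_n x^n and match x^{r+n}. The recurrence is
  D(n) a_n + 2 a_{n-1} - 3 a_{n-2} = 0,  where D(n) = (r+n)(r+n-1) + (-5/2)(r+n) + (3).
  a_n = [-2 a_{n-1} + 3 a_{n-2}] / D(n).
Since the indicial polynomial factors as (r - r_1)(r - r_2), D(n) = (r_1 + n - r_1)(r_1 + n - r_2) = n(n + 1/2).
Evaluating step by step (a_0 = 1):
  n = 1: D(1) = 1(1 + 1/2) = 3/2; numerator = -2(1) = -2; a_1 = (-2)/(3/2) = -4/3
  n = 2: D(2) = 2(2 + 1/2) = 5; numerator = -2(-4/3) + 3(1) = 17/3; a_2 = (17/3)/(5) = 17/15
  n = 3: D(3) = 3(3 + 1/2) = 21/2; numerator = -2(17/15) + 3(-4/3) = -94/15; a_3 = (-94/15)/(21/2) = -188/315
  n = 4: D(4) = 4(4 + 1/2) = 18; numerator = -2(-188/315) + 3(17/15) = 1447/315; a_4 = (1447/315)/(18) = 1447/5670

r = 2; a_0 = 1; a_1 = -4/3; a_2 = 17/15; a_3 = -188/315; a_4 = 1447/5670


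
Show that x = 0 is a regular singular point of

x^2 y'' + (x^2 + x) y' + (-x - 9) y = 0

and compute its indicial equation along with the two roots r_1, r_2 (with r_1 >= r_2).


Divide by x^2 to reach normal form y'' + P_1(x) y' + P_2(x) y = 0 with P_1(x) = 1 + 1/x and P_2(x) = -1/x - 9/x^2.
x = 0 is a singular point because the y'-coefficient 1 + 1/x has a pole at x = 0 and the y-coefficient -1/x - 9/x^2 has a pole at x = 0.
It is a regular singular point because x P_1(x) = p(x) = x + 1 and x^2 P_2(x) = q(x) = -x - 9 are polynomials, hence analytic at x = 0.
p(0) = 1,  q(0) = -9.
Indicial equation: r(r-1) + p(0) r + q(0) = 0, i.e. r^2 + (p(0) - 1) r + q(0) = 0, i.e. r^2 - 9 = 0.
Discriminant: (0)^2 - 4(-9) = 36, so r = (0 ± 6)/2.
Solving: r_1 = 3, r_2 = -3.

indicial: r^2 - 9 = 0; roots r_1 = 3, r_2 = -3


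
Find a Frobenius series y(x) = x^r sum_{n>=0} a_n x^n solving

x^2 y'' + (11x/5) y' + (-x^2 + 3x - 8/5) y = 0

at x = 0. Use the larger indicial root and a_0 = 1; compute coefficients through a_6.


Write in Frobenius form y'' + (p(x)/x) y' + (q(x)/x^2) y = 0:
  p(x) = 11/5,  q(x) = -x^2 + 3x - 8/5.
Indicial equation: r(r-1) + (11/5) r + (-8/5) = 0 -> roots r_1 = 4/5, r_2 = -2.
Take r = r_1 = 4/5. Let y(x) = x^r sum_{n>=0} a_n x^n with a_0 = 1.
Substitute y = x^r sum a_n x^n and match x^{r+n}. The recurrence is
  D(n) a_n + 3 a_{n-1} - 1 a_{n-2} = 0,  where D(n) = (r+n)(r+n-1) + (11/5)(r+n) + (-8/5).
  a_n = [-3 a_{n-1} + 1 a_{n-2}] / D(n).
Since the indicial polynomial factors as (r - r_1)(r - r_2), D(n) = (r_1 + n - r_1)(r_1 + n - r_2) = n(n + 14/5).
Evaluating step by step (a_0 = 1):
  n = 1: D(1) = 1(1 + 14/5) = 19/5; numerator = -3(1) = -3; a_1 = (-3)/(19/5) = -15/19
  n = 2: D(2) = 2(2 + 14/5) = 48/5; numerator = -3(-15/19) + 1(1) = 64/19; a_2 = (64/19)/(48/5) = 20/57
  n = 3: D(3) = 3(3 + 14/5) = 87/5; numerator = -3(20/57) + 1(-15/19) = -35/19; a_3 = (-35/19)/(87/5) = -175/1653
  n = 4: D(4) = 4(4 + 14/5) = 136/5; numerator = -3(-175/1653) + 1(20/57) = 1105/1653; a_4 = (1105/1653)/(136/5) = 325/13224
  n = 5: D(5) = 5(5 + 14/5) = 39; numerator = -3(325/13224) + 1(-175/1653) = -125/696; a_5 = (-125/696)/(39) = -125/27144
  n = 6: D(6) = 6(6 + 14/5) = 264/5; numerator = -3(-125/27144) + 1(325/13224) = 275/7163; a_6 = (275/7163)/(264/5) = 125/171912

r = 4/5; a_0 = 1; a_1 = -15/19; a_2 = 20/57; a_3 = -175/1653; a_4 = 325/13224; a_5 = -125/27144; a_6 = 125/171912


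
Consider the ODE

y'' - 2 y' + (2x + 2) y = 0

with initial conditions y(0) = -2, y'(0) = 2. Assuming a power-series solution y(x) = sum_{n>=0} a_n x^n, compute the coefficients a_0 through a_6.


Ansatz: y(x) = sum_{n>=0} a_n x^n, so y'(x) = sum_{n>=1} n a_n x^(n-1) and y''(x) = sum_{n>=2} n(n-1) a_n x^(n-2).
Substitute into P(x) y'' + Q(x) y' + R(x) y = 0 with P(x) = 1, Q(x) = -2, R(x) = 2x + 2, and match powers of x.
Initial conditions: a_0 = -2, a_1 = 2.
Setting the coefficient of each power of x to zero and solving order by order (substituting the coefficients already found):
  x^0: 2 a_2 - 2 a_1 + 2 a_0 = 0  ->  2 a_2 = 2 a_1 - 2 a_0 = 8  ->  a_2 = 4
  x^1: 6 a_3 - 4 a_2 + 2 a_1 + 2 a_0 = 0  ->  6 a_3 = 4 a_2 - 2 a_1 - 2 a_0 = 16  ->  a_3 = 8/3
  x^2: 12 a_4 - 6 a_3 + 2 a_2 + 2 a_1 = 0  ->  12 a_4 = 6 a_3 - 2 a_2 - 2 a_1 = 4  ->  a_4 = 1/3
  x^3: 20 a_5 - 8 a_4 + 2 a_3 + 2 a_2 = 0  ->  20 a_5 = 8 a_4 - 2 a_3 - 2 a_2 = -32/3  ->  a_5 = -8/15
  x^4: 30 a_6 - 10 a_5 + 2 a_4 + 2 a_3 = 0  ->  30 a_6 = 10 a_5 - 2 a_4 - 2 a_3 = -34/3  ->  a_6 = -17/45
Truncated series: y(x) = -2 + 2 x + 4 x^2 + (8/3) x^3 + (1/3) x^4 - (8/15) x^5 - (17/45) x^6 + O(x^7).

a_0 = -2; a_1 = 2; a_2 = 4; a_3 = 8/3; a_4 = 1/3; a_5 = -8/15; a_6 = -17/45


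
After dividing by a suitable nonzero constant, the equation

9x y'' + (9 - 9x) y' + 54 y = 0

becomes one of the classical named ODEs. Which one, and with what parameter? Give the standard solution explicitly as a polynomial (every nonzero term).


All three coefficients share the factor 9; dividing through by 9 gives  x y'' + (1 - x) y' + 6 y = 0.
This matches the Laguerre equation x y'' + (1 - x) y' + n y = 0 with n = 6; the polynomial solution is L_6(x).
With y = sum_k a_k x^k, matching x^k gives (k+1)k a_{k+1} + (k+1) a_{k+1} - k a_k + n a_k = 0, i.e. (k+1)^2 a_{k+1} = (k - n) a_k = (k - 6) a_k. The right side vanishes at k = 6, so the series terminates at degree 6.
Standard normalization L_n(0) = 1 gives a_0 = 1. Work upward with a_{k+1} = (k - 6) a_k / (k+1)^2:
  a_1 = (0 - 6)(1) / 1^2 = -6/1 = -6
  a_2 = (1 - 6)(-6) / 2^2 = 30/4 = 15/2
  a_3 = (2 - 6)(15/2) / 3^2 = -30/9 = -10/3
  a_4 = (3 - 6)(-10/3) / 4^2 = 10/16 = 5/8
  a_5 = (4 - 6)(5/8) / 5^2 = (-5/4)/25 = -1/20
  a_6 = (5 - 6)(-1/20) / 6^2 = (1/20)/36 = 1/720
Hence L_6(x) = x^6/720 - x^5/20 + 5 x^4/8 - 10 x^3/3 + 15 x^2/2 - 6 x + 1.

L_6(x); series = x^6/720 - x^5/20 + 5 x^4/8 - 10 x^3/3 + 15 x^2/2 - 6 x + 1


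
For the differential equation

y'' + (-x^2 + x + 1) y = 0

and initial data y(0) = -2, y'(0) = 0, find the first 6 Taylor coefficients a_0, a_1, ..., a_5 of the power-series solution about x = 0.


Ansatz: y(x) = sum_{n>=0} a_n x^n, so y'(x) = sum_{n>=1} n a_n x^(n-1) and y''(x) = sum_{n>=2} n(n-1) a_n x^(n-2).
Substitute into P(x) y'' + Q(x) y' + R(x) y = 0 with P(x) = 1, Q(x) = 0, R(x) = -x^2 + x + 1, and match powers of x.
Initial conditions: a_0 = -2, a_1 = 0.
Setting the coefficient of each power of x to zero and solving order by order (substituting the coefficients already found):
  x^0: 2 a_2 + a_0 = 0  ->  2 a_2 = -a_0 = 2  ->  a_2 = 1
  x^1: 6 a_3 + a_1 + a_0 = 0  ->  6 a_3 = -a_1 - a_0 = 2  ->  a_3 = 1/3
  x^2: 12 a_4 + a_2 + a_1 - a_0 = 0  ->  12 a_4 = -a_2 - a_1 + a_0 = -3  ->  a_4 = -1/4
  x^3: 20 a_5 + a_3 + a_2 - a_1 = 0  ->  20 a_5 = -a_3 - a_2 + a_1 = -4/3  ->  a_5 = -1/15
Truncated series: y(x) = -2 + x^2 + (1/3) x^3 - (1/4) x^4 - (1/15) x^5 + O(x^6).

a_0 = -2; a_1 = 0; a_2 = 1; a_3 = 1/3; a_4 = -1/4; a_5 = -1/15


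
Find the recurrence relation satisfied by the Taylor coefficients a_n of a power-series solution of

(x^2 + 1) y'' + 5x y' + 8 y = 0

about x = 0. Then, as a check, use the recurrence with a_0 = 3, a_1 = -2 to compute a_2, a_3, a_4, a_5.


Substitute y = sum_n a_n x^n.
(1 + 1 x^2) y'' contributes (n+2)(n+1) a_{n+2} + n(n-1) a_n at x^n.
5 x y'(x) contributes 5 n a_n at x^n.
8 y(x) contributes 8 a_n at x^n.
Matching x^n: (n+2)(n+1) a_{n+2} + (n(n-1) + 5 n + 8) a_n = 0.
Thus a_{n+2} = (-n(n-1) - 5 n - 8) / ((n+1)(n+2)) * a_n.

Check with a_0 = 3, a_1 = -2 (apply the recurrence for n = 0, 1, 2, 3): a_0 = 3, a_1 = -2, a_2 = -12, a_3 = 13/3, a_4 = 20, a_5 = -377/60.

a_(n+2) = (-n(n-1) - 5 n - 8) / ((n+1)(n+2)) * a_n; check: a_0 = 3, a_1 = -2, a_2 = -12, a_3 = 13/3, a_4 = 20, a_5 = -377/60


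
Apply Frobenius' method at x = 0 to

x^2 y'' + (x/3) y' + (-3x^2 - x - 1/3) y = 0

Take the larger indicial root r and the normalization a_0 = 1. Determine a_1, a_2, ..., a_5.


Write in Frobenius form y'' + (p(x)/x) y' + (q(x)/x^2) y = 0:
  p(x) = 1/3,  q(x) = -3x^2 - x - 1/3.
Indicial equation: r(r-1) + (1/3) r + (-1/3) = 0 -> roots r_1 = 1, r_2 = -1/3.
Take r = r_1 = 1. Let y(x) = x^r sum_{n>=0} a_n x^n with a_0 = 1.
Substitute y = x^r sum a_n x^n and match x^{r+n}. The recurrence is
  D(n) a_n - 1 a_{n-1} - 3 a_{n-2} = 0,  where D(n) = (r+n)(r+n-1) + (1/3)(r+n) + (-1/3).
  a_n = [1 a_{n-1} + 3 a_{n-2}] / D(n).
Since the indicial polynomial factors as (r - r_1)(r - r_2), D(n) = (r_1 + n - r_1)(r_1 + n - r_2) = n(n + 4/3).
Evaluating step by step (a_0 = 1):
  n = 1: D(1) = 1(1 + 4/3) = 7/3; numerator = 1(1) = 1; a_1 = (1)/(7/3) = 3/7
  n = 2: D(2) = 2(2 + 4/3) = 20/3; numerator = 1(3/7) + 3(1) = 24/7; a_2 = (24/7)/(20/3) = 18/35
  n = 3: D(3) = 3(3 + 4/3) = 13; numerator = 1(18/35) + 3(3/7) = 9/5; a_3 = (9/5)/(13) = 9/65
  n = 4: D(4) = 4(4 + 4/3) = 64/3; numerator = 1(9/65) + 3(18/35) = 153/91; a_4 = (153/91)/(64/3) = 459/5824
  n = 5: D(5) = 5(5 + 4/3) = 95/3; numerator = 1(459/5824) + 3(9/65) = 1107/2240; a_5 = (1107/2240)/(95/3) = 3321/212800

r = 1; a_0 = 1; a_1 = 3/7; a_2 = 18/35; a_3 = 9/65; a_4 = 459/5824; a_5 = 3321/212800


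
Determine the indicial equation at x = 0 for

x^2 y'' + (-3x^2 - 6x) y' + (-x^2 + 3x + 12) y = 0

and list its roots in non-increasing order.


Divide by x^2 to reach normal form y'' + P_1(x) y' + P_2(x) y = 0 with P_1(x) = -3 - 6/x and P_2(x) = -1 + 3/x + 12/x^2.
x = 0 is a singular point because the y'-coefficient -3 - 6/x has a pole at x = 0 and the y-coefficient -1 + 3/x + 12/x^2 has a pole at x = 0.
It is a regular singular point because x P_1(x) = p(x) = -3x - 6 and x^2 P_2(x) = q(x) = -x^2 + 3x + 12 are polynomials, hence analytic at x = 0.
p(0) = -6,  q(0) = 12.
Indicial equation: r(r-1) + p(0) r + q(0) = 0, i.e. r^2 + (p(0) - 1) r + q(0) = 0, i.e. r^2 - 7 r + 12 = 0.
Discriminant: (-7)^2 - 4(12) = 1, so r = (7 ± 1)/2.
Solving: r_1 = 4, r_2 = 3.

indicial: r^2 - 7 r + 12 = 0; roots r_1 = 4, r_2 = 3


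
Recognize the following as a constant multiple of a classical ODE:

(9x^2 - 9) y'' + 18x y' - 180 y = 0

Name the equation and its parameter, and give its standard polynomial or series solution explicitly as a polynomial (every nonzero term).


All three coefficients share the factor -9; dividing through by -9 gives  (1 - x^2) y'' - 2x y' + 20 y = 0.
This matches the Legendre equation (1 - x^2) y'' - 2x y' + n(n+1) y = 0 (note the -2x y' term) with n(n+1) = 20, so n = 4; the polynomial solution is P_4(x).
With y = sum_k a_k x^k, matching x^k gives (k+2)(k+1) a_{k+2} = [k(k+1) - n(n+1)] a_k = (k - 4)(k + 5) a_k. The right side vanishes at k = 4, so the series with the parity of 4 terminates at degree 4.
Standard normalization (P_n(1) = 1): leading coefficient (2n)!/(2^n (n!)^2) = 40320/(16*576) = 35/8, so a_4 = 35/8. Work downward with a_k = (k+1)(k+2) a_{k+2} / ((k - 4)(k + 5)):
  a_2 = (3)(4)(35/8) / ((2 - 4)(2 + 5)) = (105/2)/(-14) = -15/4
  a_0 = (1)(2)(-15/4) / ((0 - 4)(0 + 5)) = (-15/2)/(-20) = 3/8
Hence P_4(x) = 35 x^4/8 - 15 x^2/4 + 3/8.

P_4(x); series = 35 x^4/8 - 15 x^2/4 + 3/8


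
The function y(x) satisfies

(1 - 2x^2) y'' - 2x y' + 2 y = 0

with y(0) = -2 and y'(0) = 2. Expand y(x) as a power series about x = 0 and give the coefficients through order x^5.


Ansatz: y(x) = sum_{n>=0} a_n x^n, so y'(x) = sum_{n>=1} n a_n x^(n-1) and y''(x) = sum_{n>=2} n(n-1) a_n x^(n-2).
Substitute into P(x) y'' + Q(x) y' + R(x) y = 0 with P(x) = 1 - 2x^2, Q(x) = -2x, R(x) = 2, and match powers of x.
Initial conditions: a_0 = -2, a_1 = 2.
Setting the coefficient of each power of x to zero and solving order by order (substituting the coefficients already found):
  x^0: 2 a_2 + 2 a_0 = 0  ->  2 a_2 = -2 a_0 = 4  ->  a_2 = 2
  x^1: 6 a_3 = 0  ->  a_3 = 0
  x^2: 12 a_4 - 6 a_2 = 0  ->  12 a_4 = 6 a_2 = 12  ->  a_4 = 1
  x^3: 20 a_5 - 16 a_3 = 0  ->  20 a_5 = 16 a_3 = 0  ->  a_5 = 0
Truncated series: y(x) = -2 + 2 x + 2 x^2 + x^4 + O(x^6).

a_0 = -2; a_1 = 2; a_2 = 2; a_3 = 0; a_4 = 1; a_5 = 0


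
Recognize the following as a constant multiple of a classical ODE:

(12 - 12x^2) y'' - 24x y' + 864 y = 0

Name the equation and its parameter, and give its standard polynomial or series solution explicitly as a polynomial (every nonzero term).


All three coefficients share the factor 12; dividing through by 12 gives  (1 - x^2) y'' - 2x y' + 72 y = 0.
This matches the Legendre equation (1 - x^2) y'' - 2x y' + n(n+1) y = 0 (note the -2x y' term) with n(n+1) = 72, so n = 8; the polynomial solution is P_8(x).
With y = sum_k a_k x^k, matching x^k gives (k+2)(k+1) a_{k+2} = [k(k+1) - n(n+1)] a_k = (k - 8)(k + 9) a_k. The right side vanishes at k = 8, so the series with the parity of 8 terminates at degree 8.
Standard normalization (P_n(1) = 1): leading coefficient (2n)!/(2^n (n!)^2) = 20922789888000/(256*1625702400) = 6435/128, so a_8 = 6435/128. Work downward with a_k = (k+1)(k+2) a_{k+2} / ((k - 8)(k + 9)):
  a_6 = (7)(8)(6435/128) / ((6 - 8)(6 + 9)) = (45045/16)/(-30) = -3003/32
  a_4 = (5)(6)(-3003/32) / ((4 - 8)(4 + 9)) = (-45045/16)/(-52) = 3465/64
  a_2 = (3)(4)(3465/64) / ((2 - 8)(2 + 9)) = (10395/16)/(-66) = -315/32
  a_0 = (1)(2)(-315/32) / ((0 - 8)(0 + 9)) = (-315/16)/(-72) = 35/128
Hence P_8(x) = 6435 x^8/128 - 3003 x^6/32 + 3465 x^4/64 - 315 x^2/32 + 35/128.

P_8(x); series = 6435 x^8/128 - 3003 x^6/32 + 3465 x^4/64 - 315 x^2/32 + 35/128


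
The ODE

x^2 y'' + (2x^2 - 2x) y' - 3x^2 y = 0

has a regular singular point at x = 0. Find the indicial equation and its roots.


Divide by x^2 to reach normal form y'' + P_1(x) y' + P_2(x) y = 0 with P_1(x) = 2 - 2/x and P_2(x) = -3.
x = 0 is a singular point because the y'-coefficient 2 - 2/x has a pole at x = 0.
It is a regular singular point because x P_1(x) = p(x) = 2x - 2 and x^2 P_2(x) = q(x) = -3x^2 are polynomials, hence analytic at x = 0.
p(0) = -2,  q(0) = 0.
Indicial equation: r(r-1) + p(0) r + q(0) = 0, i.e. r^2 + (p(0) - 1) r + q(0) = 0, i.e. r^2 - 3 r = 0.
Discriminant: (-3)^2 - 4(0) = 9, so r = (3 ± 3)/2.
Solving: r_1 = 3, r_2 = 0.

indicial: r^2 - 3 r = 0; roots r_1 = 3, r_2 = 0


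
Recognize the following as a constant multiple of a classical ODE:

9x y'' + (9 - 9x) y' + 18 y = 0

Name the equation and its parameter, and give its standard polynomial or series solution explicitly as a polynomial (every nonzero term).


All three coefficients share the factor 9; dividing through by 9 gives  x y'' + (1 - x) y' + 2 y = 0.
This matches the Laguerre equation x y'' + (1 - x) y' + n y = 0 with n = 2; the polynomial solution is L_2(x).
With y = sum_k a_k x^k, matching x^k gives (k+1)k a_{k+1} + (k+1) a_{k+1} - k a_k + n a_k = 0, i.e. (k+1)^2 a_{k+1} = (k - n) a_k = (k - 2) a_k. The right side vanishes at k = 2, so the series terminates at degree 2.
Standard normalization L_n(0) = 1 gives a_0 = 1. Work upward with a_{k+1} = (k - 2) a_k / (k+1)^2:
  a_1 = (0 - 2)(1) / 1^2 = -2/1 = -2
  a_2 = (1 - 2)(-2) / 2^2 = 2/4 = 1/2
Hence L_2(x) = x^2/2 - 2 x + 1.

L_2(x); series = x^2/2 - 2 x + 1


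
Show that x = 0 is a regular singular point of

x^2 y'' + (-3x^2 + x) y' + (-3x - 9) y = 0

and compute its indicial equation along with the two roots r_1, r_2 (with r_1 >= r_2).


Divide by x^2 to reach normal form y'' + P_1(x) y' + P_2(x) y = 0 with P_1(x) = -3 + 1/x and P_2(x) = -3/x - 9/x^2.
x = 0 is a singular point because the y'-coefficient -3 + 1/x has a pole at x = 0 and the y-coefficient -3/x - 9/x^2 has a pole at x = 0.
It is a regular singular point because x P_1(x) = p(x) = 1 - 3x and x^2 P_2(x) = q(x) = -3x - 9 are polynomials, hence analytic at x = 0.
p(0) = 1,  q(0) = -9.
Indicial equation: r(r-1) + p(0) r + q(0) = 0, i.e. r^2 + (p(0) - 1) r + q(0) = 0, i.e. r^2 - 9 = 0.
Discriminant: (0)^2 - 4(-9) = 36, so r = (0 ± 6)/2.
Solving: r_1 = 3, r_2 = -3.

indicial: r^2 - 9 = 0; roots r_1 = 3, r_2 = -3


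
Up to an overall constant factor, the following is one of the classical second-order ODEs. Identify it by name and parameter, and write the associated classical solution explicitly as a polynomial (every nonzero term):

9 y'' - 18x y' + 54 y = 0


All three coefficients share the factor 9; dividing through by 9 gives  y'' - 2x y' + 6 y = 0.
This matches the Hermite equation y'' - 2x y' + 2n y = 0 with 2n = 6, so n = 3; the polynomial solution is H_3(x).
With y = sum_k a_k x^k, matching x^k gives (k+2)(k+1) a_{k+2} = 2(k - n) a_k = 2(k - 3) a_k. The right side vanishes at k = 3, so the series with the parity of 3 terminates at degree 3.
Standard normalization: leading coefficient of H_n is 2^n, so a_3 = 2^3 = 8. Work downward with a_k = (k+1)(k+2) a_{k+2} / (2(k - n)):
  a_1 = (2)(3)(8) / (2(1 - 3)) = 48/(-4) = -12
Hence H_3(x) = 8 x^3 - 12 x.

H_3(x); series = 8 x^3 - 12 x
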